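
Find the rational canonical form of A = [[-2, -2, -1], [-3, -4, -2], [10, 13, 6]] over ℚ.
The invariant factors of A (the non-unit diagonal entries of the Smith normal form of xI - A over ℚ[x]) are x^3 + 2x + 1, each dividing the next. The characteristic polynomial is their product, x^3 + 2x + 1.

The rational canonical form is the block-diagonal matrix of companion matrices C(f_i):
R = [[0, 0, -1], [1, 0, -2], [0, 1, 0]].

Note the characteristic polynomial does not split into linear factors over ℚ, so A has no Jordan form over ℚ; the rational canonical form exists over any field.

R = [[0, 0, -1], [1, 0, -2], [0, 1, 0]]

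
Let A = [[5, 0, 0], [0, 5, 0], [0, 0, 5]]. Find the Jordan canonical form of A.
J = [[5, 0, 0], [0, 5, 0], [0, 0, 5]]

The characteristic polynomial is det(xI - A) = (x - 5)^3, so the eigenvalues are 5 (algebraic multiplicity 3).

For λ = 5: rank(A - 5I) = 0. The eigenspace has dimension 3 - 0 = 3, so there are 3 Jordan blocks; the rank sequence gives block sizes [1, 1, 1].

Assembling the blocks gives the Jordan form J above.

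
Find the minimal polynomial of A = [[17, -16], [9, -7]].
The characteristic polynomial factors as (x - 5)^2. The minimal polynomial is ∏(x - λ)^{k_λ} where k_λ is the size of the largest Jordan block at λ.

For λ = 5: rank(A - 5I) = 1, and the largest Jordan block has size 2 (the smallest k with rank((A - 5I)^k) = rank((A - 5I)^(k+1))).

So m_A(x) = (x - 5)^2.

m_A(x) = (x - 5)^2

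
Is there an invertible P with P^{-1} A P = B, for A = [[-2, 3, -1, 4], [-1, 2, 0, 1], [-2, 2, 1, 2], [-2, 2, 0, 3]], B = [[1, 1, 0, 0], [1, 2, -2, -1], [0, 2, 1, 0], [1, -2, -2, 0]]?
Two matrices over a field are similar if and only if they have the same invariant factors.

Both A and B have characteristic polynomial (x - 1)^4 and minimal polynomial (x - 1)^3. Computing further, both have invariant factors x - 1, (x - 1)^3. Hence A and B are similar.

Yes.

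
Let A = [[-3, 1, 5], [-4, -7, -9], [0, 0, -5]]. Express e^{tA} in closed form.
e^{tA} = [[(2*t + 1)*e^{-5*t}, t*e^{-5*t}, t*(t + 10)*e^{-5*t}/2], [-4*t*e^{-5*t}, (1 - 2*t)*e^{-5*t}, t*(-t - 9)*e^{-5*t}], [0, 0, e^{-5*t}]]

A has Jordan form J = [[-5, 1, 0], [0, -5, 1], [0, 0, -5]] with A = PJP^{-1}, so e^{tA} = P e^{tJ} P^{-1}.

For a Jordan block J_k(λ), e^{tJ_k(λ)} = e^{λt} · (I + tN + t^2 N^2/2! + ... + t^{k-1} N^{k-1}/(k-1)!) where N is the nilpotent superdiagonal part.

Assembling the blocks and conjugating back gives the entries of e^{tA} as shown above.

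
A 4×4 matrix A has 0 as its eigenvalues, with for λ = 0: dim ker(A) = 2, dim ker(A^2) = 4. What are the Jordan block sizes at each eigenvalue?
λ = 0: successive nullity increments [2, 2] count blocks of size ≥ k; block sizes are [2, 2].

Jordan blocks: (0, 2), (0, 2)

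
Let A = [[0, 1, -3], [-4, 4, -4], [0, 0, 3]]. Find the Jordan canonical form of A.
The characteristic polynomial is det(xI - A) = (x - 3)(x - 2)^2, so the eigenvalues are 2 (algebraic multiplicity 2), 3 (algebraic multiplicity 1).

For λ = 2: rank(A - 2I) = 2, rank((A - 2I)^2) = 1. The eigenspace has dimension 3 - 2 = 1, so there is 1 Jordan block; the rank sequence gives block sizes [2].

For λ = 3: algebraic multiplicity 1 gives one 1×1 block.

Assembling the blocks gives the Jordan form J above.

J = [[2, 1, 0], [0, 2, 0], [0, 0, 3]]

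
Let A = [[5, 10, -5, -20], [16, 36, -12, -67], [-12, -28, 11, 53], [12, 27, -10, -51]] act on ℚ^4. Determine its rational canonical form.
R = [[0, 0, 0, 5], [1, 0, 0, -3], [0, 1, 0, -2], [0, 0, 1, 1]]

The invariant factors of A (the non-unit diagonal entries of the Smith normal form of xI - A over ℚ[x]) are (x - 1)(x^3 + 2x + 5), each dividing the next. The characteristic polynomial is their product, (x - 1)(x^3 + 2x + 5).

The rational canonical form is the block-diagonal matrix of companion matrices C(f_i):
R = [[0, 0, 0, 5], [1, 0, 0, -3], [0, 1, 0, -2], [0, 0, 1, 1]].

Note the characteristic polynomial does not split into linear factors over ℚ, so A has no Jordan form over ℚ; the rational canonical form exists over any field.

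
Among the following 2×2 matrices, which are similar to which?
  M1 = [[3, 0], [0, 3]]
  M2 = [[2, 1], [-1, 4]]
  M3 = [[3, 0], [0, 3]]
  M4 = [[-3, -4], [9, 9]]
2 classes: {M1, M3}, {M2, M4}

Characteristic polynomials: χ_{M1} = (x - 3)^2, χ_{M2} = (x - 3)^2, χ_{M3} = (x - 3)^2, χ_{M4} = (x - 3)^2.

{M1, M3}: invariant factors x - 3, x - 3.

{M2, M4}: invariant factors (x - 3)^2.

Matrices are similar if and only if their invariant-factor lists agree; the partition into similarity classes is {M1, M3}, {M2, M4}.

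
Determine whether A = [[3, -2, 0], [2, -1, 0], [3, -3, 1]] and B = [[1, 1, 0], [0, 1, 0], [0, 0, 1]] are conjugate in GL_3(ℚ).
Two matrices over a field are similar if and only if they have the same invariant factors.

Both A and B have characteristic polynomial (x - 1)^3 and minimal polynomial (x - 1)^2. Computing further, both have invariant factors x - 1, (x - 1)^2. Hence A and B are similar.

Yes.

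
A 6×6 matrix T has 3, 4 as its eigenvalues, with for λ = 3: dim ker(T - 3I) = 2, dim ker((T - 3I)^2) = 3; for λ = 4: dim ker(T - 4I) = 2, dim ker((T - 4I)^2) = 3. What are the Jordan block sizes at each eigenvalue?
Jordan blocks: (3, 2), (3, 1), (4, 2), (4, 1)

λ = 3: successive nullity increments [2, 1] count blocks of size ≥ k; block sizes are [2, 1].
λ = 4: successive nullity increments [2, 1] count blocks of size ≥ k; block sizes are [2, 1].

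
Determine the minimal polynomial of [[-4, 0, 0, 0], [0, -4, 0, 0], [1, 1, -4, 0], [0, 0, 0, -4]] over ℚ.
The characteristic polynomial factors as (x + 4)^4. The minimal polynomial is ∏(x - λ)^{k_λ} where k_λ is the size of the largest Jordan block at λ.

For λ = -4: rank(A + 4I) = 1, and the largest Jordan block has size 2 (the smallest k with rank((A + 4I)^k) = rank((A + 4I)^(k+1))).

So m_A(x) = (x + 4)^2.

m_A(x) = (x + 4)^2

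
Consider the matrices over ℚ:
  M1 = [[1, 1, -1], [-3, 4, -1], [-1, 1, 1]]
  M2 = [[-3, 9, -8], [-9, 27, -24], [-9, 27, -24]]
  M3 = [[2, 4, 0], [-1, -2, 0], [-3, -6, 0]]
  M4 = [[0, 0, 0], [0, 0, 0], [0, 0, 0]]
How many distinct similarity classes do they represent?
3 classes: {M1}, {M2, M3}, {M4}

Characteristic polynomials: χ_{M1} = (x - 2)^3, χ_{M2} = x^3, χ_{M3} = x^3, χ_{M4} = x^3.

{M1}: invariant factors (x - 2)^3.

{M2, M3}: invariant factors x, x^2.

{M4}: invariant factors x, x, x.

Matrices are similar if and only if their invariant-factor lists agree; the partition into similarity classes is {M1}, {M2, M3}, {M4}.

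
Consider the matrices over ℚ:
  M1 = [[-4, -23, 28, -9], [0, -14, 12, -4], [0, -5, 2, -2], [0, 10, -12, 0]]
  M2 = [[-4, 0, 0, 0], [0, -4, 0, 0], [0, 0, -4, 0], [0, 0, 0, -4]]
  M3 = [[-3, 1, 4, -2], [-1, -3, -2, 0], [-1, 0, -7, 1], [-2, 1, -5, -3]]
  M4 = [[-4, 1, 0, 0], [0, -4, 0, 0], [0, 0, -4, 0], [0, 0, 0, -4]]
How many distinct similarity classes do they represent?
Characteristic polynomials: χ_{M1} = (x + 4)^4, χ_{M2} = (x + 4)^4, χ_{M3} = (x + 4)^4, χ_{M4} = (x + 4)^4.

{M1, M3}: invariant factors (x + 4)^2, (x + 4)^2.

{M2}: invariant factors x + 4, x + 4, x + 4, x + 4.

{M4}: invariant factors x + 4, x + 4, (x + 4)^2.

Matrices are similar if and only if their invariant-factor lists agree; the partition into similarity classes is {M1, M3}, {M2}, {M4}.

3 classes: {M1, M3}, {M2}, {M4}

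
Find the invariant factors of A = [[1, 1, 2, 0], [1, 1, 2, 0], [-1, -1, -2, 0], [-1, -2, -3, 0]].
The Jordan structure of A has elementary divisors x^2, x^2. Arranging the block sizes at each eigenvalue in decreasing order and taking row products gives the invariant factors.

Invariant factors (smallest first, each dividing the next): x^2, x^2.

Check: the last factor x^2 is the minimal polynomial, and the product x^4 is the characteristic polynomial.

x^2, x^2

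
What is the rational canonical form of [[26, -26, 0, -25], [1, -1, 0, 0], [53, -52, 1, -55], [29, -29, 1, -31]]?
The invariant factors of A (the non-unit diagonal entries of the Smith normal form of xI - A over ℚ[x]) are (x + 5)(x^3 - x + 5), each dividing the next. The characteristic polynomial is their product, (x + 5)(x^3 - x + 5).

The rational canonical form is the block-diagonal matrix of companion matrices C(f_i):
R = [[0, 0, 0, -25], [1, 0, 0, 0], [0, 1, 0, 1], [0, 0, 1, -5]].

Note the characteristic polynomial does not split into linear factors over ℚ, so A has no Jordan form over ℚ; the rational canonical form exists over any field.

R = [[0, 0, 0, -25], [1, 0, 0, 0], [0, 1, 0, 1], [0, 0, 1, -5]]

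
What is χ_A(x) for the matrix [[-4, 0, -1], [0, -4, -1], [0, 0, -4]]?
χ_A(x) = (x + 4)^3

xI - A = [[x + 4, 0, 1], [0, x + 4, 1], [0, 0, x + 4]].

Expanding det(xI - A) along the first row:
det(xI - A) = + (x + 4)·det([[x + 4, 1], [0, x + 4]]) - (0)·det([[0, 1], [0, x + 4]]) + (1)·det([[0, x + 4], [0, 0]]).

Evaluating gives χ_A(x) = x^3 + 12x^2 + 48x + 64 = (x + 4)^3.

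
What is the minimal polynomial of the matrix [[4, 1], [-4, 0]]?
m_A(x) = (x - 2)^2

The characteristic polynomial factors as (x - 2)^2. The minimal polynomial is ∏(x - λ)^{k_λ} where k_λ is the size of the largest Jordan block at λ.

For λ = 2: rank(A - 2I) = 1, and the largest Jordan block has size 2 (the smallest k with rank((A - 2I)^k) = rank((A - 2I)^(k+1))).

So m_A(x) = (x - 2)^2.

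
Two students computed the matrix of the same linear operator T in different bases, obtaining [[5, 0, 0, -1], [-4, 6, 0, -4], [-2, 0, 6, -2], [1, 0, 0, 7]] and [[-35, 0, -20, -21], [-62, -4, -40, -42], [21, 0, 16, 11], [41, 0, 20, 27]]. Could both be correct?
No.

trace(A) = 24 but trace(B) = 4. The trace is a similarity invariant, so A and B are not similar.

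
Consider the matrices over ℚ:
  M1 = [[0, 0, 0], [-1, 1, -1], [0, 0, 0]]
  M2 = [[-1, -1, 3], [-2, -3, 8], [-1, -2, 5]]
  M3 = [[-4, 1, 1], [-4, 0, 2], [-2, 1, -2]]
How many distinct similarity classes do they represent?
Characteristic polynomials: χ_{M1} = x^2(x - 1), χ_{M2} = x^2(x - 1), χ_{M3} = (x + 2)^3.

{M1}: invariant factors x, x(x - 1).

{M2}: invariant factors x^2(x - 1).

{M3}: invariant factors (x + 2)^3.

Matrices are similar if and only if their invariant-factor lists agree; the partition into similarity classes is {M1}, {M2}, {M3}.

3 classes: {M1}, {M2}, {M3}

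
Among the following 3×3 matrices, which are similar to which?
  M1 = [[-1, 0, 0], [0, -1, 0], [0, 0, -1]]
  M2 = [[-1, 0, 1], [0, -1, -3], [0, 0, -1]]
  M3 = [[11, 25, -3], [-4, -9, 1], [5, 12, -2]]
Characteristic polynomials: χ_{M1} = (x + 1)^3, χ_{M2} = (x + 1)^3, χ_{M3} = x^3.

{M1}: invariant factors x + 1, x + 1, x + 1.

{M2}: invariant factors x + 1, (x + 1)^2.

{M3}: invariant factors x^3.

Matrices are similar if and only if their invariant-factor lists agree; the partition into similarity classes is {M1}, {M2}, {M3}.

3 classes: {M1}, {M2}, {M3}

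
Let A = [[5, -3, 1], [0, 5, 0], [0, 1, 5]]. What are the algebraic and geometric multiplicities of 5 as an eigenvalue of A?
algebraic multiplicity 3, geometric multiplicity 1

The characteristic polynomial is (x - 5)^3, so the factor x - 5 appears with exponent 3: the algebraic multiplicity is 3.

rank(A - 5I) = 2, so the eigenspace has dimension 3 - 2 = 1: the geometric multiplicity is 1.

Since 1 < 3, A is not diagonalizable.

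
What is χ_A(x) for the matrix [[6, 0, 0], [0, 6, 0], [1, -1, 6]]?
χ_A(x) = (x - 6)^3

xI - A = [[x - 6, 0, 0], [0, x - 6, 0], [-1, 1, x - 6]].

Expanding det(xI - A) along the first row:
det(xI - A) = + (x - 6)·det([[x - 6, 0], [1, x - 6]]) - (0)·det([[0, 0], [-1, x - 6]]) + (0)·det([[0, x - 6], [-1, 1]]).

Evaluating gives χ_A(x) = x^3 - 18x^2 + 108x - 216 = (x - 6)^3.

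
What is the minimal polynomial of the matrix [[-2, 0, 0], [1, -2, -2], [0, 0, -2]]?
The characteristic polynomial factors as (x + 2)^3. The minimal polynomial is ∏(x - λ)^{k_λ} where k_λ is the size of the largest Jordan block at λ.

For λ = -2: rank(A + 2I) = 1, and the largest Jordan block has size 2 (the smallest k with rank((A + 2I)^k) = rank((A + 2I)^(k+1))).

So m_A(x) = (x + 2)^2.

m_A(x) = (x + 2)^2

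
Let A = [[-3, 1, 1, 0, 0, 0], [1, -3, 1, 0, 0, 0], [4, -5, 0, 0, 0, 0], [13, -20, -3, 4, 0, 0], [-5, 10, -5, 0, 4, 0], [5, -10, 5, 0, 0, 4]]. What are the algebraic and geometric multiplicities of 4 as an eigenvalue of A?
The characteristic polynomial is (x - 4)^3(x + 1)^2(x + 4), so the factor x - 4 appears with exponent 3: the algebraic multiplicity is 3.

rank(A - 4I) = 3, so the eigenspace has dimension 6 - 3 = 3: the geometric multiplicity is 3.

algebraic multiplicity 3, geometric multiplicity 3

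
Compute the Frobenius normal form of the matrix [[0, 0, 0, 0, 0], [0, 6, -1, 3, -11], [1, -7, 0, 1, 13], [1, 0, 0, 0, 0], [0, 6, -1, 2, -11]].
R = [[0, 0, 0, 0, 0], [1, 0, 0, 0, 0], [0, 1, 0, 0, 0], [0, 0, 1, 0, -6], [0, 0, 0, 1, -5]]

The invariant factors of A (the non-unit diagonal entries of the Smith normal form of xI - A over ℚ[x]) are x^3(x + 2)(x + 3), each dividing the next. The characteristic polynomial is their product, x^3(x + 2)(x + 3).

The rational canonical form is the block-diagonal matrix of companion matrices C(f_i):
R = [[0, 0, 0, 0, 0], [1, 0, 0, 0, 0], [0, 1, 0, 0, 0], [0, 0, 1, 0, -6], [0, 0, 0, 1, -5]].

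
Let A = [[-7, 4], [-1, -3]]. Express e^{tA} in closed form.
e^{tA} = [[(1 - 2*t)*e^{-5*t}, 4*t*e^{-5*t}], [-t*e^{-5*t}, (2*t + 1)*e^{-5*t}]]

A has Jordan form J = [[-5, 1], [0, -5]] with A = PJP^{-1}, so e^{tA} = P e^{tJ} P^{-1}.

For a Jordan block J_k(λ), e^{tJ_k(λ)} = e^{λt} · (I + tN + t^2 N^2/2! + ... + t^{k-1} N^{k-1}/(k-1)!) where N is the nilpotent superdiagonal part.

Assembling the blocks and conjugating back gives the entries of e^{tA} as shown above.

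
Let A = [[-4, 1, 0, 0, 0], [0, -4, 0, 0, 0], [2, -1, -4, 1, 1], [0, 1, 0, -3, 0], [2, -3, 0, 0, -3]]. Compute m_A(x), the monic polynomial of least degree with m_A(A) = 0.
m_A(x) = (x + 3)(x + 4)^2

The characteristic polynomial factors as (x + 3)^2(x + 4)^3. The minimal polynomial is ∏(x - λ)^{k_λ} where k_λ is the size of the largest Jordan block at λ.

For λ = -4: rank(A + 4I) = 3, and the largest Jordan block has size 2 (the smallest k with rank((A + 4I)^k) = rank((A + 4I)^(k+1))).
For λ = -3: rank(A + 3I) = 3, and the largest Jordan block has size 1 (the smallest k with rank((A + 3I)^k) = rank((A + 3I)^(k+1))).

So m_A(x) = (x + 3)(x + 4)^2.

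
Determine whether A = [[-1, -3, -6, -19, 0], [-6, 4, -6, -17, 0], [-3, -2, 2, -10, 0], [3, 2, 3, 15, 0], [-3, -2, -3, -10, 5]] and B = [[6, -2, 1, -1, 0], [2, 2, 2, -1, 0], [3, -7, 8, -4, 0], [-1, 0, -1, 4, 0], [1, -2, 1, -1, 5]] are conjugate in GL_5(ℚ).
Two matrices over a field are similar if and only if they have the same invariant factors.

Both A and B have characteristic polynomial (x - 5)^5 and minimal polynomial (x - 5)^3. Computing further, both have invariant factors x - 5, x - 5, (x - 5)^3. Hence A and B are similar.

Yes.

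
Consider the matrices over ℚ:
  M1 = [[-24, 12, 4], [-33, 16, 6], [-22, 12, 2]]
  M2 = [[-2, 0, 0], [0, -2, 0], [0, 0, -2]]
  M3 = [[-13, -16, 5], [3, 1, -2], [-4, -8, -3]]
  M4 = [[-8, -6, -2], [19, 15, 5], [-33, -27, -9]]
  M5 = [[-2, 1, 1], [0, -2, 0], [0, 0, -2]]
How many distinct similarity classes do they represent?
4 classes: {M1, M5}, {M2}, {M3}, {M4}

Characteristic polynomials: χ_{M1} = (x + 2)^3, χ_{M2} = (x + 2)^3, χ_{M3} = (x + 5)^3, χ_{M4} = x^2(x + 2), χ_{M5} = (x + 2)^3.

{M1, M5}: invariant factors x + 2, (x + 2)^2.

{M2}: invariant factors x + 2, x + 2, x + 2.

{M3}: invariant factors (x + 5)^3.

{M4}: invariant factors x^2(x + 2).

Matrices are similar if and only if their invariant-factor lists agree; the partition into similarity classes is {M1, M5}, {M2}, {M3}, {M4}.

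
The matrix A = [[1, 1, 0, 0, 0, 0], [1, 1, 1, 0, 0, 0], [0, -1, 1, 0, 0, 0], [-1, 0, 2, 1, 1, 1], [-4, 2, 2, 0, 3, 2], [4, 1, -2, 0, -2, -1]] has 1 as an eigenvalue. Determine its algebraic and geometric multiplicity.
algebraic multiplicity 6, geometric multiplicity 3

The characteristic polynomial is (x - 1)^6, so the factor x - 1 appears with exponent 6: the algebraic multiplicity is 6.

rank(A - I) = 3, so the eigenspace has dimension 6 - 3 = 3: the geometric multiplicity is 3.

Since 3 < 6, A is not diagonalizable.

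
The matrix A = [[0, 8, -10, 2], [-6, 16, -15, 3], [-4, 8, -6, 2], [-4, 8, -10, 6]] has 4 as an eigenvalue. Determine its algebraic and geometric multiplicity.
The characteristic polynomial is (x - 4)^4, so the factor x - 4 appears with exponent 4: the algebraic multiplicity is 4.

rank(A - 4I) = 1, so the eigenspace has dimension 4 - 1 = 3: the geometric multiplicity is 3.

Since 3 < 4, A is not diagonalizable.

algebraic multiplicity 4, geometric multiplicity 3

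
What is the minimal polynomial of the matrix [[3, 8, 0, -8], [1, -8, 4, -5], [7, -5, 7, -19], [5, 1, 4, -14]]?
The characteristic polynomial factors as (x + 1)^2(x + 5)^2. The minimal polynomial is ∏(x - λ)^{k_λ} where k_λ is the size of the largest Jordan block at λ.

For λ = -5: rank(A + 5I) = 2, and the largest Jordan block has size 1 (the smallest k with rank((A + 5I)^k) = rank((A + 5I)^(k+1))).
For λ = -1: rank(A + I) = 3, and the largest Jordan block has size 2 (the smallest k with rank((A + I)^k) = rank((A + I)^(k+1))).

So m_A(x) = (x + 1)^2(x + 5).

m_A(x) = (x + 1)^2(x + 5)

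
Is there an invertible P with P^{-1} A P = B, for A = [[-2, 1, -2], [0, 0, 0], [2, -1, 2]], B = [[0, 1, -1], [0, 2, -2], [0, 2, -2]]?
Two matrices over a field are similar if and only if they have the same invariant factors.

Both A and B have characteristic polynomial x^3 and minimal polynomial x^2. Computing further, both have invariant factors x, x^2. Hence A and B are similar.

Yes.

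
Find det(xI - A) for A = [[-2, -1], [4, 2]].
χ_A(x) = x^2

xI - A = [[x + 2, 1], [-4, x - 2]].

Expanding det(xI - A) along the first row:
det(xI - A) = + (x + 2)·det([[x - 2]]) - (1)·det([[-4]]).

Evaluating gives χ_A(x) = x^2.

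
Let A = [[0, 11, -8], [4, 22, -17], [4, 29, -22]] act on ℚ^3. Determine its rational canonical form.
The invariant factors of A (the non-unit diagonal entries of the Smith normal form of xI - A over ℚ[x]) are x^3 - 3x + 4, each dividing the next. The characteristic polynomial is their product, x^3 - 3x + 4.

The rational canonical form is the block-diagonal matrix of companion matrices C(f_i):
R = [[0, 0, -4], [1, 0, 3], [0, 1, 0]].

Note the characteristic polynomial does not split into linear factors over ℚ, so A has no Jordan form over ℚ; the rational canonical form exists over any field.

R = [[0, 0, -4], [1, 0, 3], [0, 1, 0]]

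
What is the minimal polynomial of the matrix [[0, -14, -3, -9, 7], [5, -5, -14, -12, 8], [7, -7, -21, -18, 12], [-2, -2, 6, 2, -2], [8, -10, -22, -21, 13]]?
The characteristic polynomial factors as (x + 1)(x + 2)^3(x + 4). The minimal polynomial is ∏(x - λ)^{k_λ} where k_λ is the size of the largest Jordan block at λ.

For λ = -4: rank(A + 4I) = 4, and the largest Jordan block has size 1 (the smallest k with rank((A + 4I)^k) = rank((A + 4I)^(k+1))).
For λ = -2: rank(A + 2I) = 4, and the largest Jordan block has size 3 (the smallest k with rank((A + 2I)^k) = rank((A + 2I)^(k+1))).
For λ = -1: rank(A + I) = 4, and the largest Jordan block has size 1 (the smallest k with rank((A + I)^k) = rank((A + I)^(k+1))).

So m_A(x) = (x + 1)(x + 2)^3(x + 4).

m_A(x) = (x + 1)(x + 2)^3(x + 4)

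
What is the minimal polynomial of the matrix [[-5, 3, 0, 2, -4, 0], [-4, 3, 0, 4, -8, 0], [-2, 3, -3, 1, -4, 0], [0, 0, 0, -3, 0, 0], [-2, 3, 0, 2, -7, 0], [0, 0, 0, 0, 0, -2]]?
The characteristic polynomial factors as (x + 2)(x + 3)^5. The minimal polynomial is ∏(x - λ)^{k_λ} where k_λ is the size of the largest Jordan block at λ.

For λ = -3: rank(A + 3I) = 3, and the largest Jordan block has size 2 (the smallest k with rank((A + 3I)^k) = rank((A + 3I)^(k+1))).
For λ = -2: rank(A + 2I) = 5, and the largest Jordan block has size 1 (the smallest k with rank((A + 2I)^k) = rank((A + 2I)^(k+1))).

So m_A(x) = (x + 2)(x + 3)^2.

m_A(x) = (x + 2)(x + 3)^2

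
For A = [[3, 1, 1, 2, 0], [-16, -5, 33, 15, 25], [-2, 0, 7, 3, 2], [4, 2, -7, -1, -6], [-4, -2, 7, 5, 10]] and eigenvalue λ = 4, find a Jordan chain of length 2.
We seek v_1 ∈ ker((A - 4I)^2) \ ker(A - 4I), then set v_{i+1} = (A - 4I) v_i.

One such chain is v_1 = [[-2, 2, 0, -1, 0]]^T, v_2 = [[2, -1, 1, 1, -1]]^T. Check: (A - 4I) v_2 = [[0, 0, 0, 0, 0]]^T = 0.

v_1 = [[-2, 2, 0, -1, 0]]^T, v_2 = [[2, -1, 1, 1, -1]]^T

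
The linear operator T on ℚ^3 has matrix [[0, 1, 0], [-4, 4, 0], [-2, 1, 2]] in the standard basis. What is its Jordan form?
The characteristic polynomial is det(xI - A) = (x - 2)^3, so the eigenvalues are 2 (algebraic multiplicity 3).

For λ = 2: rank(A - 2I) = 1, rank((A - 2I)^2) = 0. The eigenspace has dimension 3 - 1 = 2, so there are 2 Jordan blocks; the rank sequence gives block sizes [2, 1].

Assembling the blocks gives the Jordan form J above.

J = [[2, 1, 0], [0, 2, 0], [0, 0, 2]]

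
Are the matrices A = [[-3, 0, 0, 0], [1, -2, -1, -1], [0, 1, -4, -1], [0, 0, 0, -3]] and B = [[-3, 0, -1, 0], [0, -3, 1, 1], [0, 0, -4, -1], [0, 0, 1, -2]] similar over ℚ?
Yes.

Two matrices over a field are similar if and only if they have the same invariant factors.

Both A and B have characteristic polynomial (x + 3)^4 and minimal polynomial (x + 3)^3. Computing further, both have invariant factors x + 3, (x + 3)^3. Hence A and B are similar.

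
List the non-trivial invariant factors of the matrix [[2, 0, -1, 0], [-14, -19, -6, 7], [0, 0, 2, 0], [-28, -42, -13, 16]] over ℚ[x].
The Jordan structure of A has elementary divisors (x + 5), (x - 2)^2, (x - 2). Arranging the block sizes at each eigenvalue in decreasing order and taking row products gives the invariant factors.

Invariant factors (smallest first, each dividing the next): x - 2, (x - 2)^2(x + 5).

Check: the last factor (x - 2)^2(x + 5) is the minimal polynomial, and the product (x - 2)^3(x + 5) is the characteristic polynomial.

x - 2, (x - 2)^2(x + 5)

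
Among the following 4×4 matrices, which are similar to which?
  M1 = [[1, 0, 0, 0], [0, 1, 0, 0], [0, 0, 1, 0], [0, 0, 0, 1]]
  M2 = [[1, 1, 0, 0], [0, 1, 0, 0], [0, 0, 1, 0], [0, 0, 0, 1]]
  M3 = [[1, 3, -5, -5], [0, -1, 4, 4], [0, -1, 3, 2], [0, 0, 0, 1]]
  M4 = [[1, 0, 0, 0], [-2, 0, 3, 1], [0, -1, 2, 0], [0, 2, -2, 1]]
3 classes: {M1}, {M2}, {M3, M4}

Characteristic polynomials: χ_{M1} = (x - 1)^4, χ_{M2} = (x - 1)^4, χ_{M3} = (x - 1)^4, χ_{M4} = (x - 1)^4.

{M1}: invariant factors x - 1, x - 1, x - 1, x - 1.

{M2}: invariant factors x - 1, x - 1, (x - 1)^2.

{M3, M4}: invariant factors x - 1, (x - 1)^3.

Matrices are similar if and only if their invariant-factor lists agree; the partition into similarity classes is {M1}, {M2}, {M3, M4}.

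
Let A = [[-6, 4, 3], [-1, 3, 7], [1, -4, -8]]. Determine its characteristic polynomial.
χ_A(x) = (x + 1)(x + 5)^2

xI - A = [[x + 6, -4, -3], [1, x - 3, -7], [-1, 4, x + 8]].

Expanding det(xI - A) along the first row:
det(xI - A) = + (x + 6)·det([[x - 3, -7], [4, x + 8]]) - (-4)·det([[1, -7], [-1, x + 8]]) + (-3)·det([[1, x - 3], [-1, 4]]).

Evaluating gives χ_A(x) = x^3 + 11x^2 + 35x + 25 = (x + 1)(x + 5)^2.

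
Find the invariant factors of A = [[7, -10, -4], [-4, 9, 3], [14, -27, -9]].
The Jordan structure of A has elementary divisors (x - 2)^2, (x - 3). Arranging the block sizes at each eigenvalue in decreasing order and taking row products gives the invariant factors.

Invariant factors (smallest first, each dividing the next): (x - 3)(x - 2)^2.

Check: the last factor (x - 3)(x - 2)^2 is the minimal polynomial, and the product (x - 3)(x - 2)^2 is the characteristic polynomial.

(x - 3)(x - 2)^2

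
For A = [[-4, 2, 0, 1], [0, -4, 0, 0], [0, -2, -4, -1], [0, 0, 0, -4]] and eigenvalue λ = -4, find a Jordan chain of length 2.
We seek v_1 ∈ ker((A + 4I)^2) \ ker(A + 4I), then set v_{i+1} = (A + 4I) v_i.

One such chain is v_1 = [[-1, 1, 2, -1]]^T, v_2 = [[1, 0, -1, 0]]^T. Check: (A + 4I) v_2 = [[0, 0, 0, 0]]^T = 0.

v_1 = [[-1, 1, 2, -1]]^T, v_2 = [[1, 0, -1, 0]]^T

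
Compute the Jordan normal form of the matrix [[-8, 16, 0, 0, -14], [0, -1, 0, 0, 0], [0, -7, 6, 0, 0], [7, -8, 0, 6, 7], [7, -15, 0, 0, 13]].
The characteristic polynomial is det(xI - A) = (x - 6)^3(x + 1)^2, so the eigenvalues are -1 (algebraic multiplicity 2), 6 (algebraic multiplicity 3).

For λ = -1: rank(A + I) = 4, rank((A + I)^2) = 3. The eigenspace has dimension 5 - 4 = 1, so there is 1 Jordan block; the rank sequence gives block sizes [2].

For λ = 6: rank(A - 6I) = 2. The eigenspace has dimension 5 - 2 = 3, so there are 3 Jordan blocks; the rank sequence gives block sizes [1, 1, 1].

Assembling the blocks gives the Jordan form J above.

J = [[-1, 1, 0, 0, 0], [0, -1, 0, 0, 0], [0, 0, 6, 0, 0], [0, 0, 0, 6, 0], [0, 0, 0, 0, 6]]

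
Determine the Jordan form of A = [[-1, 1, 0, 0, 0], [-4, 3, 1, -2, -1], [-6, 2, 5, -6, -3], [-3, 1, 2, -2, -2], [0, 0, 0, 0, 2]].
The characteristic polynomial is det(xI - A) = (x - 2)^2(x - 1)^3, so the eigenvalues are 1 (algebraic multiplicity 3), 2 (algebraic multiplicity 2).

For λ = 1: rank(A - I) = 4, rank((A - I)^2) = 3, rank((A - I)^3) = 2. The eigenspace has dimension 5 - 4 = 1, so there is 1 Jordan block; the rank sequence gives block sizes [3].

For λ = 2: rank(A - 2I) = 3. The eigenspace has dimension 5 - 3 = 2, so there are 2 Jordan blocks; the rank sequence gives block sizes [1, 1].

Assembling the blocks gives the Jordan form J above.

J = [[1, 1, 0, 0, 0], [0, 1, 1, 0, 0], [0, 0, 1, 0, 0], [0, 0, 0, 2, 0], [0, 0, 0, 0, 2]]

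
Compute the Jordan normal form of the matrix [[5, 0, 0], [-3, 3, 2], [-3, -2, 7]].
J = [[5, 1, 0], [0, 5, 0], [0, 0, 5]]

The characteristic polynomial is det(xI - A) = (x - 5)^3, so the eigenvalues are 5 (algebraic multiplicity 3).

For λ = 5: rank(A - 5I) = 1, rank((A - 5I)^2) = 0. The eigenspace has dimension 3 - 1 = 2, so there are 2 Jordan blocks; the rank sequence gives block sizes [2, 1].

Assembling the blocks gives the Jordan form J above.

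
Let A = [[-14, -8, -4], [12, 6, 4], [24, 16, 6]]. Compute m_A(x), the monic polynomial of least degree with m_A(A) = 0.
m_A(x) = (x - 2)(x + 2)

The characteristic polynomial factors as (x - 2)(x + 2)^2. The minimal polynomial is ∏(x - λ)^{k_λ} where k_λ is the size of the largest Jordan block at λ.

For λ = -2: rank(A + 2I) = 1, and the largest Jordan block has size 1 (the smallest k with rank((A + 2I)^k) = rank((A + 2I)^(k+1))).
For λ = 2: rank(A - 2I) = 2, and the largest Jordan block has size 1 (the smallest k with rank((A - 2I)^k) = rank((A - 2I)^(k+1))).

So m_A(x) = (x - 2)(x + 2).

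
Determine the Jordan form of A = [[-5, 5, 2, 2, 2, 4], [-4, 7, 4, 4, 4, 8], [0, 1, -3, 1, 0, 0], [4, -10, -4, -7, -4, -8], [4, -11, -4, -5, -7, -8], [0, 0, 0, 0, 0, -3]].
J = [[-3, 1, 0, 0, 0, 0], [0, -3, 0, 0, 0, 0], [0, 0, -3, 1, 0, 0], [0, 0, 0, -3, 0, 0], [0, 0, 0, 0, -3, 0], [0, 0, 0, 0, 0, -3]]

The characteristic polynomial is det(xI - A) = (x + 3)^6, so the eigenvalues are -3 (algebraic multiplicity 6).

For λ = -3: rank(A + 3I) = 2, rank((A + 3I)^2) = 0. The eigenspace has dimension 6 - 2 = 4, so there are 4 Jordan blocks; the rank sequence gives block sizes [2, 2, 1, 1].

Assembling the blocks gives the Jordan form J above.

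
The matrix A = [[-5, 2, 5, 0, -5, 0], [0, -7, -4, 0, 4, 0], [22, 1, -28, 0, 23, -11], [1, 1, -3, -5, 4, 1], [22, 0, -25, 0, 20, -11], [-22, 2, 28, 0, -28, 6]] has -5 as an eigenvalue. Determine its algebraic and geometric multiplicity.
The characteristic polynomial is (x - 6)(x + 5)^5, so the factor x + 5 appears with exponent 5: the algebraic multiplicity is 5.

rank(A + 5I) = 4, so the eigenspace has dimension 6 - 4 = 2: the geometric multiplicity is 2.

Since 2 < 5, A is not diagonalizable.

algebraic multiplicity 5, geometric multiplicity 2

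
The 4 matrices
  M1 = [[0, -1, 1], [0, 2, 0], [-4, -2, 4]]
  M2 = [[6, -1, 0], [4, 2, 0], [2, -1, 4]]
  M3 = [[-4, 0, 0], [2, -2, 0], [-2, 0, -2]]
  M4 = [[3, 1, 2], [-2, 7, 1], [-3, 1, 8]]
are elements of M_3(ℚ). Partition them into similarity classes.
Characteristic polynomials: χ_{M1} = (x - 2)^3, χ_{M2} = (x - 4)^3, χ_{M3} = (x + 2)^2(x + 4), χ_{M4} = (x - 6)^3.

{M1}: invariant factors x - 2, (x - 2)^2.

{M2}: invariant factors x - 4, (x - 4)^2.

{M3}: invariant factors x + 2, (x + 2)(x + 4).

{M4}: invariant factors (x - 6)^3.

Matrices are similar if and only if their invariant-factor lists agree; the partition into similarity classes is {M1}, {M2}, {M3}, {M4}.

4 classes: {M1}, {M2}, {M3}, {M4}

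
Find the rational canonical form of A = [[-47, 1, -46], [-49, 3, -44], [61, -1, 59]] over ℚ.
The invariant factors of A (the non-unit diagonal entries of the Smith normal form of xI - A over ℚ[x]) are (x - 6)(x - 5)(x - 4), each dividing the next. The characteristic polynomial is their product, (x - 6)(x - 5)(x - 4).

The rational canonical form is the block-diagonal matrix of companion matrices C(f_i):
R = [[0, 0, 120], [1, 0, -74], [0, 1, 15]].

R = [[0, 0, 120], [1, 0, -74], [0, 1, 15]]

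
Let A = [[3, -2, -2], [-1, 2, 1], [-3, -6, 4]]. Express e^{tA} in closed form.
e^{tA} = [[2*t*e^{4*t} + e^{t}, 2*(2*t*e^{3*t} - e^{3*t} + 1)*e^{t}, -2*t*e^{4*t}], [-t*e^{4*t}, (1 - 2*t)*e^{4*t}, t*e^{4*t}], [-e^{4*t} + e^{t}, 2*(1 - e^{3*t})*e^{t}, e^{4*t}]]

A has Jordan form J = [[1, 0, 0], [0, 4, 1], [0, 0, 4]] with A = PJP^{-1}, so e^{tA} = P e^{tJ} P^{-1}.

For a Jordan block J_k(λ), e^{tJ_k(λ)} = e^{λt} · (I + tN + t^2 N^2/2! + ... + t^{k-1} N^{k-1}/(k-1)!) where N is the nilpotent superdiagonal part.

Assembling the blocks and conjugating back gives the entries of e^{tA} as shown above.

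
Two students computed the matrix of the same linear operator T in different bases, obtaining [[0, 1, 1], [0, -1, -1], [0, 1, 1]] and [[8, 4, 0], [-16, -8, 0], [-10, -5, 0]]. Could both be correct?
Yes.

Two matrices over a field are similar if and only if they have the same invariant factors.

Both A and B have characteristic polynomial x^3 and minimal polynomial x^2. Computing further, both have invariant factors x, x^2. Hence A and B are similar.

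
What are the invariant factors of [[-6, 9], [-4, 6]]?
The Jordan structure of A has elementary divisors x^2. Arranging the block sizes at each eigenvalue in decreasing order and taking row products gives the invariant factors.

Invariant factors (smallest first, each dividing the next): x^2.

Check: the last factor x^2 is the minimal polynomial, and the product x^2 is the characteristic polynomial.

x^2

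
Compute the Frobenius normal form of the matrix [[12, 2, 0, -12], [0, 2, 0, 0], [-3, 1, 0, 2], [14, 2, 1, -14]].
The invariant factors of A (the non-unit diagonal entries of the Smith normal form of xI - A over ℚ[x]) are x - 2, (x - 2)(x^2 + 4x + 6), each dividing the next. The characteristic polynomial is their product, (x - 2)^2(x^2 + 4x + 6).

The rational canonical form is the block-diagonal matrix of companion matrices C(f_i):
R = [[2, 0, 0, 0], [0, 0, 0, 12], [0, 1, 0, 2], [0, 0, 1, -2]].

Note the characteristic polynomial does not split into linear factors over ℚ, so A has no Jordan form over ℚ; the rational canonical form exists over any field.

R = [[2, 0, 0, 0], [0, 0, 0, 12], [0, 1, 0, 2], [0, 0, 1, -2]]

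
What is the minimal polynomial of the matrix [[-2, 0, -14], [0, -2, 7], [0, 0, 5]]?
m_A(x) = (x - 5)(x + 2)

The characteristic polynomial factors as (x - 5)(x + 2)^2. The minimal polynomial is ∏(x - λ)^{k_λ} where k_λ is the size of the largest Jordan block at λ.

For λ = -2: rank(A + 2I) = 1, and the largest Jordan block has size 1 (the smallest k with rank((A + 2I)^k) = rank((A + 2I)^(k+1))).
For λ = 5: rank(A - 5I) = 2, and the largest Jordan block has size 1 (the smallest k with rank((A - 5I)^k) = rank((A - 5I)^(k+1))).

So m_A(x) = (x - 5)(x + 2).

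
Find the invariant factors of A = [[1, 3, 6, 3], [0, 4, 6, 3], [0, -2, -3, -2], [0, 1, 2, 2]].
The Jordan structure of A has elementary divisors (x - 1)^2, (x - 1), (x - 1). Arranging the block sizes at each eigenvalue in decreasing order and taking row products gives the invariant factors.

Invariant factors (smallest first, each dividing the next): x - 1, x - 1, (x - 1)^2.

Check: the last factor (x - 1)^2 is the minimal polynomial, and the product (x - 1)^4 is the characteristic polynomial.

x - 1, x - 1, (x - 1)^2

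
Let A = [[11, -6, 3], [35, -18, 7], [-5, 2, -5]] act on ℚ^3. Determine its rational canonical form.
The invariant factors of A (the non-unit diagonal entries of the Smith normal form of xI - A over ℚ[x]) are x + 4, (x + 4)^2, each dividing the next. The characteristic polynomial is their product, (x + 4)^3.

The rational canonical form is the block-diagonal matrix of companion matrices C(f_i):
R = [[-4, 0, 0], [0, 0, -16], [0, 1, -8]].

R = [[-4, 0, 0], [0, 0, -16], [0, 1, -8]]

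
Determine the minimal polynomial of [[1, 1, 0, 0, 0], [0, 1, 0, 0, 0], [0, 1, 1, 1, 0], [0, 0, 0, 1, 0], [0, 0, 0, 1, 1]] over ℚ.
m_A(x) = (x - 1)^2

The characteristic polynomial factors as (x - 1)^5. The minimal polynomial is ∏(x - λ)^{k_λ} where k_λ is the size of the largest Jordan block at λ.

For λ = 1: rank(A - I) = 2, and the largest Jordan block has size 2 (the smallest k with rank((A - I)^k) = rank((A - I)^(k+1))).

So m_A(x) = (x - 1)^2.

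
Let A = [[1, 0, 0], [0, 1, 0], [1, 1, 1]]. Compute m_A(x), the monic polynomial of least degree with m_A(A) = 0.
m_A(x) = (x - 1)^2

The characteristic polynomial factors as (x - 1)^3. The minimal polynomial is ∏(x - λ)^{k_λ} where k_λ is the size of the largest Jordan block at λ.

For λ = 1: rank(A - I) = 1, and the largest Jordan block has size 2 (the smallest k with rank((A - I)^k) = rank((A - I)^(k+1))).

So m_A(x) = (x - 1)^2.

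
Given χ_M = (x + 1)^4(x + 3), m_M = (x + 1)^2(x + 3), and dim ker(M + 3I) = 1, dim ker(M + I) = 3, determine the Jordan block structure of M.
Jordan blocks: (-3, 1), (-1, 2), (-1, 1), (-1, 1)

λ = -3: algebraic multiplicity 1 (exponent in χ_M), largest block size 1 (exponent in m_M), 1 block (geometric multiplicity). This forces block sizes [1].
λ = -1: algebraic multiplicity 4 (exponent in χ_M), largest block size 2 (exponent in m_M), 3 blocks (geometric multiplicity). These force block sizes [2, 1, 1].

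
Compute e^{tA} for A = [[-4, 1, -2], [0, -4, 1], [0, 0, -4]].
e^{tA} = [[e^{-4*t}, t*e^{-4*t}, t*(t - 4)*e^{-4*t}/2], [0, e^{-4*t}, t*e^{-4*t}], [0, 0, e^{-4*t}]]

A has Jordan form J = [[-4, 1, 0], [0, -4, 1], [0, 0, -4]] with A = PJP^{-1}, so e^{tA} = P e^{tJ} P^{-1}.

For a Jordan block J_k(λ), e^{tJ_k(λ)} = e^{λt} · (I + tN + t^2 N^2/2! + ... + t^{k-1} N^{k-1}/(k-1)!) where N is the nilpotent superdiagonal part.

Assembling the blocks and conjugating back gives the entries of e^{tA} as shown above.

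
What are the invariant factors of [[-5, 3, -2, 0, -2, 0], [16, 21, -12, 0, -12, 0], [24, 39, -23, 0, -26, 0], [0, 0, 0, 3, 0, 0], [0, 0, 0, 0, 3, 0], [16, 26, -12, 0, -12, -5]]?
x - 3, (x - 3)(x + 5), (x - 3)(x + 5)^2

The Jordan structure of A has elementary divisors (x + 5)^2, (x + 5), (x - 3), (x - 3), (x - 3). Arranging the block sizes at each eigenvalue in decreasing order and taking row products gives the invariant factors.

Invariant factors (smallest first, each dividing the next): x - 3, (x - 3)(x + 5), (x - 3)(x + 5)^2.

Check: the last factor (x - 3)(x + 5)^2 is the minimal polynomial, and the product (x - 3)^3(x + 5)^3 is the characteristic polynomial.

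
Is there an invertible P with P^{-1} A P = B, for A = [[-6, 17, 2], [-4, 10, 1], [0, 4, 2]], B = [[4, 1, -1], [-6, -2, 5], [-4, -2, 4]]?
Two matrices over a field are similar if and only if they have the same invariant factors.

Both A and B have characteristic polynomial (x - 2)^3 and minimal polynomial (x - 2)^3. Computing further, both have invariant factors (x - 2)^3. Hence A and B are similar.

Yes.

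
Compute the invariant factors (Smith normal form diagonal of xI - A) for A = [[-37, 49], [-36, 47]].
The Jordan structure of A has elementary divisors (x - 5)^2. Arranging the block sizes at each eigenvalue in decreasing order and taking row products gives the invariant factors.

Invariant factors (smallest first, each dividing the next): (x - 5)^2.

Check: the last factor (x - 5)^2 is the minimal polynomial, and the product (x - 5)^2 is the characteristic polynomial.

(x - 5)^2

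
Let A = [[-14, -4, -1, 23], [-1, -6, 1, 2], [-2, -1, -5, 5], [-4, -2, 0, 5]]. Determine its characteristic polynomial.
xI - A = [[x + 14, 4, 1, -23], [1, x + 6, -1, -2], [2, 1, x + 5, -5], [4, 2, 0, x - 5]].

Expanding det(xI - A) along the first row:
det(xI - A) = + (x + 14)·det([[x + 6, -1, -2], [1, x + 5, -5], [2, 0, x - 5]]) - (4)·det([[1, -1, -2], [2, x + 5, -5], [4, 0, x - 5]]) + (1)·det([[1, x + 6, -2], [2, 1, -5], [4, 2, x - 5]]) - (-23)·det([[1, x + 6, -1], [2, 1, x + 5], [4, 2, 0]]).

Evaluating gives χ_A(x) = x^4 + 20x^3 + 150x^2 + 500x + 625 = (x + 5)^4.

χ_A(x) = (x + 5)^4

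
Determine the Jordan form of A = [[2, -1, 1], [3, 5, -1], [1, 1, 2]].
J = [[3, 1, 0], [0, 3, 1], [0, 0, 3]]

The characteristic polynomial is det(xI - A) = (x - 3)^3, so the eigenvalues are 3 (algebraic multiplicity 3).

For λ = 3: rank(A - 3I) = 2, rank((A - 3I)^2) = 1, rank((A - 3I)^3) = 0. The eigenspace has dimension 3 - 2 = 1, so there is 1 Jordan block; the rank sequence gives block sizes [3].

Assembling the blocks gives the Jordan form J above.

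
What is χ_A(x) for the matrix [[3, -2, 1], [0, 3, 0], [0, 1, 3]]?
χ_A(x) = (x - 3)^3

xI - A = [[x - 3, 2, -1], [0, x - 3, 0], [0, -1, x - 3]].

Expanding det(xI - A) along the first row:
det(xI - A) = + (x - 3)·det([[x - 3, 0], [-1, x - 3]]) - (2)·det([[0, 0], [0, x - 3]]) + (-1)·det([[0, x - 3], [0, -1]]).

Evaluating gives χ_A(x) = x^3 - 9x^2 + 27x - 27 = (x - 3)^3.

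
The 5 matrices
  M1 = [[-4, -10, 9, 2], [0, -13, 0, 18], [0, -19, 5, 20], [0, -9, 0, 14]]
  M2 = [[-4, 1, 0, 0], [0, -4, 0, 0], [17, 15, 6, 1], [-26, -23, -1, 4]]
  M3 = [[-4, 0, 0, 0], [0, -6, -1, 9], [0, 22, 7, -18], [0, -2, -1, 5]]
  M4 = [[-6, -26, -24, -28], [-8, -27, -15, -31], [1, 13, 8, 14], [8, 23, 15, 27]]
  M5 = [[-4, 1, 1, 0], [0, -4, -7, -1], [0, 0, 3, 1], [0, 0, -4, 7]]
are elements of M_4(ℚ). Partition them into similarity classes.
Characteristic polynomials: χ_{M1} = (x - 5)^2(x + 4)^2, χ_{M2} = (x - 5)^2(x + 4)^2, χ_{M3} = (x - 5)^2(x + 4)^2, χ_{M4} = (x - 5)^2(x + 4)^2, χ_{M5} = (x - 5)^2(x + 4)^2.

{M1, M3, M4}: invariant factors x + 4, (x - 5)^2(x + 4).

{M2, M5}: invariant factors (x - 5)^2(x + 4)^2.

Matrices are similar if and only if their invariant-factor lists agree; the partition into similarity classes is {M1, M3, M4}, {M2, M5}.

2 classes: {M1, M3, M4}, {M2, M5}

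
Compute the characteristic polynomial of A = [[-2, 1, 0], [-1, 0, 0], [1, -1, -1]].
xI - A = [[x + 2, -1, 0], [1, x, 0], [-1, 1, x + 1]].

Expanding det(xI - A) along the first row:
det(xI - A) = + (x + 2)·det([[x, 0], [1, x + 1]]) - (-1)·det([[1, 0], [-1, x + 1]]) + (0)·det([[1, x], [-1, 1]]).

Evaluating gives χ_A(x) = x^3 + 3x^2 + 3x + 1 = (x + 1)^3.

χ_A(x) = (x + 1)^3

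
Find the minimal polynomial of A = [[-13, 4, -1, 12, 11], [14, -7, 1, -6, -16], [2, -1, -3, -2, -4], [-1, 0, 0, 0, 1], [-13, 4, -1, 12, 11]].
m_A(x) = x^2(x + 4)^3

The characteristic polynomial factors as x^2(x + 4)^3. The minimal polynomial is ∏(x - λ)^{k_λ} where k_λ is the size of the largest Jordan block at λ.

For λ = -4: rank(A + 4I) = 4, and the largest Jordan block has size 3 (the smallest k with rank((A + 4I)^k) = rank((A + 4I)^(k+1))).
For λ = 0: rank(A) = 4, and the largest Jordan block has size 2 (the smallest k with rank(A^k) = rank(A^(k+1))).

So m_A(x) = x^2(x + 4)^3.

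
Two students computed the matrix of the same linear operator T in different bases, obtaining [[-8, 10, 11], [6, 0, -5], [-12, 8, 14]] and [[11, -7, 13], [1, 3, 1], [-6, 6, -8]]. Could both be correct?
Two matrices over a field are similar if and only if they have the same invariant factors.

Both A and B have characteristic polynomial (x - 4)^2(x + 2) and minimal polynomial (x - 4)^2(x + 2). Computing further, both have invariant factors (x - 4)^2(x + 2). Hence A and B are similar.

Yes.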